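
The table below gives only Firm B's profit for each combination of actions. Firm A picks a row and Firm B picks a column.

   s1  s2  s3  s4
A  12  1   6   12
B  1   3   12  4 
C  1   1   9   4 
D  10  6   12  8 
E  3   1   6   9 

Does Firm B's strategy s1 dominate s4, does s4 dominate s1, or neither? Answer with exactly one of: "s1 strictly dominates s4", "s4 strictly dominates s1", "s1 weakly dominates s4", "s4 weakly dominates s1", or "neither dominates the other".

neither dominates the other

s1's payoffs vs s4's, by Firm A's action — A: 12=12, B: 1<4, C: 1<4, D: 10>8, E: 3<9.
s1 does better at D but worse at B, C, E; neither strategy dominates the other.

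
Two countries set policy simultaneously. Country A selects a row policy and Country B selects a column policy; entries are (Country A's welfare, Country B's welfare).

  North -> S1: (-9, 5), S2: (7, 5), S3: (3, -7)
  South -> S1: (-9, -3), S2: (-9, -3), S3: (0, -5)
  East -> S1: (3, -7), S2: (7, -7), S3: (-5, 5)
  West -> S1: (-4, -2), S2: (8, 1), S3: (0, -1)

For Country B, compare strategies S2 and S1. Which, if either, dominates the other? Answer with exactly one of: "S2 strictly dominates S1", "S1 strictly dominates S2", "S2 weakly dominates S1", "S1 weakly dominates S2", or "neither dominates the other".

S2's payoffs vs S1's, by Country A's action — North: 5=5, South: -3=-3, East: -7=-7, West: 1>-2.
S2 is at least as good everywhere and strictly better somewhere (tied only at North, South, East), so S2 weakly but not strictly dominates S1.

S2 weakly dominates S1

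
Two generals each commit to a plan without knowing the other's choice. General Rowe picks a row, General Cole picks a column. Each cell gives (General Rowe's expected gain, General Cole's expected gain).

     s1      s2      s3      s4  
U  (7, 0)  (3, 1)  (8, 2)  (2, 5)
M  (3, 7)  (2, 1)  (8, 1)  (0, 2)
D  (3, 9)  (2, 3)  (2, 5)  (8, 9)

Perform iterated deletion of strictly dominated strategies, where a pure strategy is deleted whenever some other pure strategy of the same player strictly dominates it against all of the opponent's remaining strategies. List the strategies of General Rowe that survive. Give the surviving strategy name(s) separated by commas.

For General Cole, s4 strictly dominates s2 on the remaining rows (U: 5>1, M: 2>1, D: 9>3); eliminate s2.
General Cole's strategy s3 is strictly dominated by s4 (U: 5>2, M: 2>1, D: 9>5) and is removed.
Row M is eliminated: U beats it against every remaining column (s1: 7>3, s4: 2>0).
Among the remaining strategies, none is strictly dominated by another pure strategy of the same player, so the elimination stops.
Surviving strategies — General Rowe: {U, D}; General Cole: {s1, s4}.

U, D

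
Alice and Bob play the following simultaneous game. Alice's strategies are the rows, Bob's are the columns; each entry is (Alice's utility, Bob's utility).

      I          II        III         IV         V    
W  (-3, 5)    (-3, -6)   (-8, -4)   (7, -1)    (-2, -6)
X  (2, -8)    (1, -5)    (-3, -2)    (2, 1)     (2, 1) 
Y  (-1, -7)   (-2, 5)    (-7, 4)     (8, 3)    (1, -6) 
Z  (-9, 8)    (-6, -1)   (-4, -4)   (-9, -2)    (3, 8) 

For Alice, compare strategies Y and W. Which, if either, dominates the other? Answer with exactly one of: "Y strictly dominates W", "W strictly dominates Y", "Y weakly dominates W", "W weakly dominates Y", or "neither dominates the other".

Y's payoffs vs W's, by Bob's action — I: -1>-3, II: -2>-3, III: -7>-8, IV: 8>7, V: 1>-2.
Every comparison favours Y, so Y strictly dominates W.

Y strictly dominates W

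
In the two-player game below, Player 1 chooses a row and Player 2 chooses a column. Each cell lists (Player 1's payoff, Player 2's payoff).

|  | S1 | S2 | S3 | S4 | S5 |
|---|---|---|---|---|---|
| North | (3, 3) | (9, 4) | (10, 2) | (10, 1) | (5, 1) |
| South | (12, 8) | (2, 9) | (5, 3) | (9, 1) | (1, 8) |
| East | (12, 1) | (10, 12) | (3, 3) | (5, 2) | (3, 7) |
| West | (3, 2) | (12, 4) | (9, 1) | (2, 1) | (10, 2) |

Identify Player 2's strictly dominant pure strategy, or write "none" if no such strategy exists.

S2 vs S1: North: 4>3, South: 9>8, East: 12>1, West: 4>2.
S2 vs S3: North: 4>2, South: 9>3, East: 12>3, West: 4>1.
S2 vs S4: North: 4>1, South: 9>1, East: 12>2, West: 4>1.
S2 vs S5: North: 4>1, South: 9>8, East: 12>7, West: 4>2.
S2 strictly beats every other strategy against every opponent action, so it is strictly dominant.

S2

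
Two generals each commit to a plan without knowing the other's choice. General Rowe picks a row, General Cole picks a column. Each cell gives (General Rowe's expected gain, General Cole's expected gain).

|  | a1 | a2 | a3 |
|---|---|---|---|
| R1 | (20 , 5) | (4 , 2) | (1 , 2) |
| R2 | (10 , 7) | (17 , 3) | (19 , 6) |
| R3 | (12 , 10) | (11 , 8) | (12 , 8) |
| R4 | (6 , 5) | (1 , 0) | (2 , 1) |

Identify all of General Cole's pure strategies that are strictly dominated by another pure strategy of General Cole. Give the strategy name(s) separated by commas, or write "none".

a1 is not dominated — it holds its own against a2 at R1 (5>2); a3 at R1 (5>2).
a1 strictly dominates a2 — R1: 5>2, R2: 7>3, R3: 10>8, R4: 5>0.
a3: dominated, since a1 does at least as well everywhere (R1: 5>2, R2: 7>6, R3: 10>8, R4: 5>1).

a2, a3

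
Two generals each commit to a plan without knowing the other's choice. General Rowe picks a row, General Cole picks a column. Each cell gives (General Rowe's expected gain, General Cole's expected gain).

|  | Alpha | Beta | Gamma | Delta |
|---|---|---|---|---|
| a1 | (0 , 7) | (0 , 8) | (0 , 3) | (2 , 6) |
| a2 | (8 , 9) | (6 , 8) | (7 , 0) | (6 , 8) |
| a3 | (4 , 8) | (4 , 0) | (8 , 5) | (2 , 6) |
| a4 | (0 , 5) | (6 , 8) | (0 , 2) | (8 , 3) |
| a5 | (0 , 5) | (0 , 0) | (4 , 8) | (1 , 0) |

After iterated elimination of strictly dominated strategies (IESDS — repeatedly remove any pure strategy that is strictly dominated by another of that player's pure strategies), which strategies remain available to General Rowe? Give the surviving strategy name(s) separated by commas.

Row a1 is eliminated: a2 beats it against every remaining column (Alpha: 8>0, Beta: 6>0, Gamma: 7>0, Delta: 6>2).
General Rowe's strategy a5 is strictly dominated by a2 (Alpha: 8>0, Beta: 6>0, Gamma: 7>4, Delta: 6>1) and is removed.
For General Cole, Alpha strictly dominates Gamma on the remaining rows (a2: 9>0, a3: 8>5, a4: 5>2); eliminate Gamma.
For General Rowe, a2 strictly dominates a3 on the remaining columns (Alpha: 8>4, Beta: 6>4, Delta: 6>2); eliminate a3.
For General Cole, Alpha strictly dominates Delta on the remaining rows (a2: 9>8, a4: 5>3); eliminate Delta.
Among the remaining strategies, none is strictly dominated by another pure strategy of the same player, so the elimination stops.
Surviving strategies — General Rowe: {a2, a4}; General Cole: {Alpha, Beta}.

a2, a4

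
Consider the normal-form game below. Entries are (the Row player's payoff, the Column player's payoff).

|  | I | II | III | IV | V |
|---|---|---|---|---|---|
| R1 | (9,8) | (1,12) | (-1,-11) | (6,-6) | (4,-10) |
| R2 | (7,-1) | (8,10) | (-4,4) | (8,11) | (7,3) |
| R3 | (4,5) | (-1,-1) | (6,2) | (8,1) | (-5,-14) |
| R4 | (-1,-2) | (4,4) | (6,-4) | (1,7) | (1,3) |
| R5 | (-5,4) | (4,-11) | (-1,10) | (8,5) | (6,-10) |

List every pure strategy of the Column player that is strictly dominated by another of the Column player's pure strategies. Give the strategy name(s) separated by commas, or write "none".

V

Nothing dominates I: II at R3 (5>-1); III at R1 (8>-11); IV at R1 (8>-6); V at R1 (8>-10).
II is not dominated — it holds its own against I at R1 (12>8); III at R1 (12>-11); IV at R1 (12>-6); V at R1 (12>-10).
III is not dominated — it holds its own against I at R2 (4>-1); II at R3 (2>-1); IV at R3 (2>1); V at R2 (4>3).
IV is not dominated — it holds its own against I at R2 (11>-1); II at R2 (11>10); III at R1 (-6>-11); V at R1 (-6>-10).
V is strictly dominated by IV (R1: -6>-10, R2: 11>3, R3: 1>-14, R4: 7>3, R5: 5>-10).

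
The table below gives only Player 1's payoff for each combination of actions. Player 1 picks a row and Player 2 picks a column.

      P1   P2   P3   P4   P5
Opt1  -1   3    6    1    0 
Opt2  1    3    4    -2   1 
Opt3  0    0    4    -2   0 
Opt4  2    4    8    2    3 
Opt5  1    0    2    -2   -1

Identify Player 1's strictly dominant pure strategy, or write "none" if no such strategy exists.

Opt4

Opt4 vs Opt1: P1: 2>-1, P2: 4>3, P3: 8>6, P4: 2>1, P5: 3>0.
Opt4 vs Opt2: P1: 2>1, P2: 4>3, P3: 8>4, P4: 2>-2, P5: 3>1.
Opt4 vs Opt3: P1: 2>0, P2: 4>0, P3: 8>4, P4: 2>-2, P5: 3>0.
Opt4 vs Opt5: P1: 2>1, P2: 4>0, P3: 8>2, P4: 2>-2, P5: 3>-1.
Opt4 strictly beats every other strategy against every opponent action, so it is strictly dominant.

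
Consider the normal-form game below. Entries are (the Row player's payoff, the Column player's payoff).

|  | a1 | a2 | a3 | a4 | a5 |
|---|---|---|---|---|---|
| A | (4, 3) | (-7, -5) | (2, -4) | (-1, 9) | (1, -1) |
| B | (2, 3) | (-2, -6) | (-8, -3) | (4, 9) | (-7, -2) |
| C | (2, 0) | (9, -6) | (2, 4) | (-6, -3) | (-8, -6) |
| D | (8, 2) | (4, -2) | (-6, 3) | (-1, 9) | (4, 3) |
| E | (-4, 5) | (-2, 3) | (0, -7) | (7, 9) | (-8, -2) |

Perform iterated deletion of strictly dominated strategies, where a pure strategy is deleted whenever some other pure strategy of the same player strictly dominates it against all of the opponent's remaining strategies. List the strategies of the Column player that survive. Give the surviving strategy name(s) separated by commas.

a1, a3, a4

For the Column player, a1 strictly dominates a2 on the remaining rows (A: 3>-5, B: 3>-6, C: 0>-6, D: 2>-2, E: 5>3); eliminate a2.
Column a5 is eliminated: a4 beats it against every remaining row (A: 9>-1, B: 9>-2, C: -3>-6, D: 9>3, E: 9>-2).
Among the remaining strategies, none is strictly dominated by another pure strategy of the same player, so the elimination stops.
Surviving strategies — the Row player: {A, B, C, D, E}; the Column player: {a1, a3, a4}.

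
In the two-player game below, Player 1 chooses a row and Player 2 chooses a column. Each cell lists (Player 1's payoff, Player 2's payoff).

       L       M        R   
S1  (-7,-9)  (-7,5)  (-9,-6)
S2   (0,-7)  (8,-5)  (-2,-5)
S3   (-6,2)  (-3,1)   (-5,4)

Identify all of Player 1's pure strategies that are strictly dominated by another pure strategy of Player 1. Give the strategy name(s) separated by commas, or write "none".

S1, S3

S1 is strictly dominated by S2 (L: 0>-7, M: 8>-7, R: -2>-9).
S2 is not dominated — it holds its own against S1 at L (0>-7); S3 at L (0>-6).
S2 strictly dominates S3 — L: 0>-6, M: 8>-3, R: -2>-5.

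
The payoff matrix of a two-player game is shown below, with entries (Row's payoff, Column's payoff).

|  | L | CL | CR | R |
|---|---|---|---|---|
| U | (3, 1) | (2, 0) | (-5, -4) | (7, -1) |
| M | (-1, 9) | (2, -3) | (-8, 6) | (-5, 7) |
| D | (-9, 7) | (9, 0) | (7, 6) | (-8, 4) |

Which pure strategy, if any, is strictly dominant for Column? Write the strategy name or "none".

L vs CL: U: 1>0, M: 9>-3, D: 7>0.
L vs CR: U: 1>-4, M: 9>6, D: 7>6.
L vs R: U: 1>-1, M: 9>7, D: 7>4.
L strictly beats every other strategy against every opponent action, so it is strictly dominant.

L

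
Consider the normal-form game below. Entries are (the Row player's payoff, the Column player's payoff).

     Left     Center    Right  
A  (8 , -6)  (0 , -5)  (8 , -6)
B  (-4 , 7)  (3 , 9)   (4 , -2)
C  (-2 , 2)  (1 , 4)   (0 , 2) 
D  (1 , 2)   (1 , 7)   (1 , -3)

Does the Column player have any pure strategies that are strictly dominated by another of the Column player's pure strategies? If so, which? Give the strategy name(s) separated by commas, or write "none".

Left: dominated, since Center does at least as well everywhere (A: -5>-6, B: 9>7, C: 4>2, D: 7>2).
Center is not dominated — it holds its own against Left at A (-5>-6); Right at A (-5>-6).
Center strictly dominates Right — A: -5>-6, B: 9>-2, C: 4>2, D: 7>-3.

Left, Right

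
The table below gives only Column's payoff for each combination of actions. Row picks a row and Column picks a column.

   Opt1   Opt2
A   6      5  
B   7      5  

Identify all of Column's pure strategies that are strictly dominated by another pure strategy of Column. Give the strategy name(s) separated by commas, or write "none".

Opt2

Opt1: no other strategy beats it everywhere (Opt2 at A (6>5)).
Opt2: dominated, since Opt1 does at least as well everywhere (A: 6>5, B: 7>5).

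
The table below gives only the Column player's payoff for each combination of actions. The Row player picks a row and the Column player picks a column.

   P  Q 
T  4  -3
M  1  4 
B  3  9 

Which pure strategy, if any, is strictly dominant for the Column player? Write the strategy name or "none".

none

P fails to dominate Q at M (1<4).
Q fails to dominate P at T (-3<4).
No single strategy dominates all the others.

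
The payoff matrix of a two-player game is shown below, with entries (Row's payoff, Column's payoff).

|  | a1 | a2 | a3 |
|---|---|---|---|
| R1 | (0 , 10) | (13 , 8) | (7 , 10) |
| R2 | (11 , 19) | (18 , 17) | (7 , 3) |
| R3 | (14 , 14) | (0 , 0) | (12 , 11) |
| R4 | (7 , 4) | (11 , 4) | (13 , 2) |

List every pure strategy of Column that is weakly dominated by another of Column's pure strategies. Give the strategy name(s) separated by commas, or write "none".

Nothing dominates a1: a2 at R1 (10>8); a3 at R2 (19>3).
a2 is weakly dominated by a1 (R1: 10>8, R2: 19>17, R3: 14>0, R4: 4=4).
a3: dominated, since a1 does at least as well everywhere (R1: 10=10, R2: 19>3, R3: 14>11, R4: 4>2).

a2, a3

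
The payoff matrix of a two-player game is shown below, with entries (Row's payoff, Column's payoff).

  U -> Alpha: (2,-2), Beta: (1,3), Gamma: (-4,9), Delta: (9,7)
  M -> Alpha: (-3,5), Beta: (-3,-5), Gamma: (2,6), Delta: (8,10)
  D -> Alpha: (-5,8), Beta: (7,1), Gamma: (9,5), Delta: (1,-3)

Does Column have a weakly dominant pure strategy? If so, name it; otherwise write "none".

Alpha fails to dominate Beta at U (-2<3).
Beta fails to dominate Alpha at M (-5<5).
Gamma fails to dominate Alpha at D (5<8).
Delta fails to dominate Alpha at D (-3<8).
No single strategy dominates all the others.

none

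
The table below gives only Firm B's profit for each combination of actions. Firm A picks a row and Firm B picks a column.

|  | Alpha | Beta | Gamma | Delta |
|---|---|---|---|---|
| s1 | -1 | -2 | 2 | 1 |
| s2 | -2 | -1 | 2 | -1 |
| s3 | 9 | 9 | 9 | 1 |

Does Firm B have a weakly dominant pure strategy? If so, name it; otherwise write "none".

Gamma

Gamma vs Alpha: s1: 2>-1, s2: 2>-2, s3: 9=9.
Gamma vs Beta: s1: 2>-2, s2: 2>-1, s3: 9=9.
Gamma vs Delta: s1: 2>1, s2: 2>-1, s3: 9>1.
Gamma is at least as good as every other strategy against every opponent action, so it is weakly dominant.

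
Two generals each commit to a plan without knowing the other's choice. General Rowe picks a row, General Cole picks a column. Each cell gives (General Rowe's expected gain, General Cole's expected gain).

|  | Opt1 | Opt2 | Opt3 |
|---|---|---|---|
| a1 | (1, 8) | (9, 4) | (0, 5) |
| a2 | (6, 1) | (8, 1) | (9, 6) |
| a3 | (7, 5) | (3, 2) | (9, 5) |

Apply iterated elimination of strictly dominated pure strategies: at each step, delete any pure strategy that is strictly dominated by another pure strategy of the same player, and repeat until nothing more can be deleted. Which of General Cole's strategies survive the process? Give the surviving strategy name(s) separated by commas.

Column Opt2 is eliminated: Opt3 beats it against every remaining row (a1: 5>4, a2: 6>1, a3: 5>2).
For General Rowe, a2 strictly dominates a1 on the remaining columns (Opt1: 6>1, Opt3: 9>0); eliminate a1.
Among the remaining strategies, none is strictly dominated by another pure strategy of the same player, so the elimination stops.
Surviving strategies — General Rowe: {a2, a3}; General Cole: {Opt1, Opt3}.

Opt1, Opt3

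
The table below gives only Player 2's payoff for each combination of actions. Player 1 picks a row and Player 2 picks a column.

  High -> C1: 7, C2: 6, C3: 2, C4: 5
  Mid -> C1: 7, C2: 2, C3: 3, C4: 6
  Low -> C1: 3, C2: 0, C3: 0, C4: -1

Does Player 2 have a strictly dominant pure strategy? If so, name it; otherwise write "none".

C1 vs C2: High: 7>6, Mid: 7>2, Low: 3>0.
C1 vs C3: High: 7>2, Mid: 7>3, Low: 3>0.
C1 vs C4: High: 7>5, Mid: 7>6, Low: 3>-1.
C1 strictly beats every other strategy against every opponent action, so it is strictly dominant.

C1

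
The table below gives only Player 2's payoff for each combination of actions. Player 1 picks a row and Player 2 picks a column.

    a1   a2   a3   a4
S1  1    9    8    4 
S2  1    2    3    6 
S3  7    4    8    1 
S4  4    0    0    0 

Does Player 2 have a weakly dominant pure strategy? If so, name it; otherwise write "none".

a1 fails to dominate a2 at S1 (1<9).
a2 fails to dominate a1 at S3 (4<7).
a3 fails to dominate a1 at S4 (0<4).
a4 fails to dominate a1 at S3 (1<7).
No single strategy dominates all the others.

none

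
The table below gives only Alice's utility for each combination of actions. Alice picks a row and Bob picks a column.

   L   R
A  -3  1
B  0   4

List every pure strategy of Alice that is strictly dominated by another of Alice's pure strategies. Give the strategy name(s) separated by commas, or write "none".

A

A: dominated, since B does at least as well everywhere (L: 0>-3, R: 4>1).
B: no other strategy beats it everywhere (A at L (0>-3)).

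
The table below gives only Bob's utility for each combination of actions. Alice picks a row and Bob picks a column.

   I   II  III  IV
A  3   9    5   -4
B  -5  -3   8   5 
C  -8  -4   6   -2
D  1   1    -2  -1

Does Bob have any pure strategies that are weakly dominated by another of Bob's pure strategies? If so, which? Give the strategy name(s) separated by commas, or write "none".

I: dominated, since II does at least as well everywhere (A: 9>3, B: -3>-5, C: -4>-8, D: 1=1).
Nothing dominates II: I at A (9>3); III at A (9>5); IV at A (9>-4).
Nothing dominates III: I at A (5>3); II at B (8>-3); IV at A (5>-4).
Nothing dominates IV: I at B (5>-5); II at B (5>-3); III at D (-1>-2).

I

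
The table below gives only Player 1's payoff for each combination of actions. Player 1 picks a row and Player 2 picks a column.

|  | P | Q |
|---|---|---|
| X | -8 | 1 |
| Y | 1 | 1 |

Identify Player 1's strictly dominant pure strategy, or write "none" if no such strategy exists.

X fails to dominate Y at P (-8<1).
Y fails to dominate X at Q (1=1).
No single strategy dominates all the others.

none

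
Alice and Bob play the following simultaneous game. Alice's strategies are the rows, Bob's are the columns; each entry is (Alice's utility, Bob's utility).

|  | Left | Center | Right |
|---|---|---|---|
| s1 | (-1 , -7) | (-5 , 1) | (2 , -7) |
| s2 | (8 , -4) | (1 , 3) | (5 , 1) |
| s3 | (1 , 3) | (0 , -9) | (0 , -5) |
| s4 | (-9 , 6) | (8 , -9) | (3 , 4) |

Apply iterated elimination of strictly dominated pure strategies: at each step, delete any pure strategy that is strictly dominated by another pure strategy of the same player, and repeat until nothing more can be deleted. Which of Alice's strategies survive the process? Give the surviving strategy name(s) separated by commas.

s2, s4

Row s1 is eliminated: s2 beats it against every remaining column (Left: 8>-1, Center: 1>-5, Right: 5>2).
For Alice, s2 strictly dominates s3 on the remaining columns (Left: 8>1, Center: 1>0, Right: 5>0); eliminate s3.
Among the remaining strategies, none is strictly dominated by another pure strategy of the same player, so the elimination stops.
Surviving strategies — Alice: {s2, s4}; Bob: {Left, Center, Right}.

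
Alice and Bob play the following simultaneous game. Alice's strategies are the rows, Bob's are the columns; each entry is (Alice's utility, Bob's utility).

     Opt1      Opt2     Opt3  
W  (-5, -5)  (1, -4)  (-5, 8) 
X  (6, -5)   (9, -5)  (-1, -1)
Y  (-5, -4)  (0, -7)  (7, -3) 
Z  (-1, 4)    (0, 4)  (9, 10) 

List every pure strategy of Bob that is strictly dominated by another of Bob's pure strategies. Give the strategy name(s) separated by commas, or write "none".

Opt1, Opt2

Opt3 strictly dominates Opt1 — W: 8>-5, X: -1>-5, Y: -3>-4, Z: 10>4.
Opt2 is strictly dominated by Opt3 (W: 8>-4, X: -1>-5, Y: -3>-7, Z: 10>4).
Nothing dominates Opt3: Opt1 at W (8>-5); Opt2 at W (8>-4).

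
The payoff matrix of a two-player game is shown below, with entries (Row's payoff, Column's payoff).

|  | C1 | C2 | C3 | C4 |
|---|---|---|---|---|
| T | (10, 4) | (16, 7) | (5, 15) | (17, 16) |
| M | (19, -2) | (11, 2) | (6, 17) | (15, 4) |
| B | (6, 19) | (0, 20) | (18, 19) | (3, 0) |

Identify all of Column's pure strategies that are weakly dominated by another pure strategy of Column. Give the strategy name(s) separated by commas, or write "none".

C1

C2 weakly dominates C1 — T: 7>4, M: 2>-2, B: 20>19.
Nothing dominates C2: C1 at T (7>4); C3 at B (20>19); C4 at B (20>0).
C3 is not dominated — it holds its own against C1 at T (15>4); C2 at T (15>7); C4 at M (17>4).
C4: no other strategy beats it everywhere (C1 at T (16>4); C2 at T (16>7); C3 at T (16>15)).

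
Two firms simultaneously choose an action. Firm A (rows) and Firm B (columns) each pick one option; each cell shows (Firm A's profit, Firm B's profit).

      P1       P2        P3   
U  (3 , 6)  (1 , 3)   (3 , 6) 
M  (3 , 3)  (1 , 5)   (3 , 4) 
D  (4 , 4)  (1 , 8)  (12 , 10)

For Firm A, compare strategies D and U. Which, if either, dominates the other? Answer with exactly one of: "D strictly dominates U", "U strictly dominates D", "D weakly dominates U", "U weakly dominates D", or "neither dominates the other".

Compare D to U across every action of Firm B: P1: 4>3, P2: 1=1, P3: 12>3.
D is at least as good everywhere and strictly better somewhere (tied only at P2), so D weakly but not strictly dominates U.

D weakly dominates U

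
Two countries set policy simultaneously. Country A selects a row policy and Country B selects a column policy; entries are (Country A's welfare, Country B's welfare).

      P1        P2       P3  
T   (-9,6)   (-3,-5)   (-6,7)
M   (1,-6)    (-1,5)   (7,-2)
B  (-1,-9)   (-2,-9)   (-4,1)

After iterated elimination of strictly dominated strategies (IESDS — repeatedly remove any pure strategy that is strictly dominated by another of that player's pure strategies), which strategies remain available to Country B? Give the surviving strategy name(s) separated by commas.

For Country A, M strictly dominates T on the remaining columns (P1: 1>-9, P2: -1>-3, P3: 7>-6); eliminate T.
For Country A, M strictly dominates B on the remaining columns (P1: 1>-1, P2: -1>-2, P3: 7>-4); eliminate B.
For Country B, P2 strictly dominates P1 on the remaining rows (M: 5>-6); eliminate P1.
For Country B, P2 strictly dominates P3 on the remaining rows (M: 5>-2); eliminate P3.
Among the remaining strategies, none is strictly dominated by another pure strategy of the same player, so the elimination stops.
Surviving strategies — Country A: {M}; Country B: {P2}.

P2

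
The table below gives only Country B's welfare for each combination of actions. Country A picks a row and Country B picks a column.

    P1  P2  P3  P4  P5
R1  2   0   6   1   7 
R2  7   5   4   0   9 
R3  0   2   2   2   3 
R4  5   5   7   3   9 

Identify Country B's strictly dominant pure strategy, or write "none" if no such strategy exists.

P5 vs P1: R1: 7>2, R2: 9>7, R3: 3>0, R4: 9>5.
P5 vs P2: R1: 7>0, R2: 9>5, R3: 3>2, R4: 9>5.
P5 vs P3: R1: 7>6, R2: 9>4, R3: 3>2, R4: 9>7.
P5 vs P4: R1: 7>1, R2: 9>0, R3: 3>2, R4: 9>3.
P5 strictly beats every other strategy against every opponent action, so it is strictly dominant.

P5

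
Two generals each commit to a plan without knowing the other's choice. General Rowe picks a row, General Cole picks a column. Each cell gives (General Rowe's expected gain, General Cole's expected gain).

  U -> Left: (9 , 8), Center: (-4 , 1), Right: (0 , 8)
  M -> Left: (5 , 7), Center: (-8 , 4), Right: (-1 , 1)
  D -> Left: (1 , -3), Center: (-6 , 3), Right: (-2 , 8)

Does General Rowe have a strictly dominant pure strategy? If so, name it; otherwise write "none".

U vs M: Left: 9>5, Center: -4>-8, Right: 0>-1.
U vs D: Left: 9>1, Center: -4>-6, Right: 0>-2.
U strictly beats every other strategy against every opponent action, so it is strictly dominant.

U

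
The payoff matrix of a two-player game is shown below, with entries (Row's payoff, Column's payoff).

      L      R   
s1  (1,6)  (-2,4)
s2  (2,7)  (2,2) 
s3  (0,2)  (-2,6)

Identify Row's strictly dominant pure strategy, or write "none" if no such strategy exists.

s2 vs s1: L: 2>1, R: 2>-2.
s2 vs s3: L: 2>0, R: 2>-2.
s2 strictly beats every other strategy against every opponent action, so it is strictly dominant.

s2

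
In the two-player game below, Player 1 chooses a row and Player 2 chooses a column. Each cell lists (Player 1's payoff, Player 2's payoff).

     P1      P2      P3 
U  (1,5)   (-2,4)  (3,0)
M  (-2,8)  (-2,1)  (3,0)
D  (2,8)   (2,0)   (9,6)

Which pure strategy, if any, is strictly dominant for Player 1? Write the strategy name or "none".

D

D vs U: P1: 2>1, P2: 2>-2, P3: 9>3.
D vs M: P1: 2>-2, P2: 2>-2, P3: 9>3.
D strictly beats every other strategy against every opponent action, so it is strictly dominant.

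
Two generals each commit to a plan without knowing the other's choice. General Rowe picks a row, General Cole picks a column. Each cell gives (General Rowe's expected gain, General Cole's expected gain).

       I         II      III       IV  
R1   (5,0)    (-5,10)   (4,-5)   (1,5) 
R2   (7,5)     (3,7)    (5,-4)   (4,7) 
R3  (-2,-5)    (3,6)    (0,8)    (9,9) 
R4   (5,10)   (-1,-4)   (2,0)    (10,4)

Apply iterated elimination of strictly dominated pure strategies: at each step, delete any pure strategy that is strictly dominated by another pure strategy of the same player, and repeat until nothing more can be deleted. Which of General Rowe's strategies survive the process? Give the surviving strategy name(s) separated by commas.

Row R1 is eliminated: R2 beats it against every remaining column (I: 7>5, II: 3>-5, III: 5>4, IV: 4>1).
Column III is eliminated: IV beats it against every remaining row (R2: 7>-4, R3: 9>8, R4: 4>0).
Among the remaining strategies, none is strictly dominated by another pure strategy of the same player, so the elimination stops.
Surviving strategies — General Rowe: {R2, R3, R4}; General Cole: {I, II, IV}.

R2, R3, R4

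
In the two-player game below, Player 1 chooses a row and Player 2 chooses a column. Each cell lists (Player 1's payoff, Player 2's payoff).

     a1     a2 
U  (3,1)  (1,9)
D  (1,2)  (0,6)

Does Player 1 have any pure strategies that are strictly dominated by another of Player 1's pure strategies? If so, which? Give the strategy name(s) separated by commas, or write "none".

D

U: no other strategy beats it everywhere (D at a1 (3>1)).
D: dominated, since U does at least as well everywhere (a1: 3>1, a2: 1>0).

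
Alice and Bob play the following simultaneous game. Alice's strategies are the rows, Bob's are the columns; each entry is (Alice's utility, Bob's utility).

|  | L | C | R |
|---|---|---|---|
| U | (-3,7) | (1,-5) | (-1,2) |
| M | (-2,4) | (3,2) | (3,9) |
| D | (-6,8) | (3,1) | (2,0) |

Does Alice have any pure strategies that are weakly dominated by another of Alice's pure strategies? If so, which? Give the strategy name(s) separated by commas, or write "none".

U is weakly dominated by M (L: -2>-3, C: 3>1, R: 3>-1).
M is not dominated — it holds its own against U at L (-2>-3); D at L (-2>-6).
D is weakly dominated by M (L: -2>-6, C: 3=3, R: 3>2).

U, D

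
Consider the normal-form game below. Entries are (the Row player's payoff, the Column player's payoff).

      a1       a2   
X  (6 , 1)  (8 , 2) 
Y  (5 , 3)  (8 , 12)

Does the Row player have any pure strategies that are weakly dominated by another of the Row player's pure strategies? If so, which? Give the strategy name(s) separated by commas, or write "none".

X: no other strategy beats it everywhere (Y at a1 (6>5)).
Y: dominated, since X does at least as well everywhere (a1: 6>5, a2: 8=8).

Y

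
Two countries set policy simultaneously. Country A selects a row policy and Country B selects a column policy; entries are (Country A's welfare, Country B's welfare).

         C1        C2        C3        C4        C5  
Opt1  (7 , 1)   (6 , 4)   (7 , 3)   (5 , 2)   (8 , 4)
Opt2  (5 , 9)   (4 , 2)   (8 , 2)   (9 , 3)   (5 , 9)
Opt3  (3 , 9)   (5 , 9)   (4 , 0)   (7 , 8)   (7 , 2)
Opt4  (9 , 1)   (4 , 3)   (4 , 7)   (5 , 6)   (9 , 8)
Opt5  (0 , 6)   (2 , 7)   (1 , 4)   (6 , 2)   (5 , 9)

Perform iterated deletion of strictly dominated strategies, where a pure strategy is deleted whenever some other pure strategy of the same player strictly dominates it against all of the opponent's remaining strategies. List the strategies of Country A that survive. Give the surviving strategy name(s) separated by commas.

Opt1, Opt2, Opt3, Opt4

Country A's strategy Opt5 is strictly dominated by Opt3 (C1: 3>0, C2: 5>2, C3: 4>1, C4: 7>6, C5: 7>5) and is removed.
Column C3 is eliminated: C5 beats it against every remaining row (Opt1: 4>3, Opt2: 9>2, Opt3: 2>0, Opt4: 8>7).
Among the remaining strategies, none is strictly dominated by another pure strategy of the same player, so the elimination stops.
Surviving strategies — Country A: {Opt1, Opt2, Opt3, Opt4}; Country B: {C1, C2, C4, C5}.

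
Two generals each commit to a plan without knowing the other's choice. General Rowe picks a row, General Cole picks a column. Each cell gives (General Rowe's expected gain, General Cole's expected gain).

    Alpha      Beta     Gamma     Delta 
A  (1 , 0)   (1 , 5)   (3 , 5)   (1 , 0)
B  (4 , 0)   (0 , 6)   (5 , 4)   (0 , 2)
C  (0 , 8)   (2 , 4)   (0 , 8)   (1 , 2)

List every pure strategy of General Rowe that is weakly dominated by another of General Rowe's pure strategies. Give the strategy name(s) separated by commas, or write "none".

none

A is not dominated — it holds its own against B at Beta (1>0); C at Alpha (1>0).
B is not dominated — it holds its own against A at Alpha (4>1); C at Alpha (4>0).
Nothing dominates C: A at Beta (2>1); B at Beta (2>0).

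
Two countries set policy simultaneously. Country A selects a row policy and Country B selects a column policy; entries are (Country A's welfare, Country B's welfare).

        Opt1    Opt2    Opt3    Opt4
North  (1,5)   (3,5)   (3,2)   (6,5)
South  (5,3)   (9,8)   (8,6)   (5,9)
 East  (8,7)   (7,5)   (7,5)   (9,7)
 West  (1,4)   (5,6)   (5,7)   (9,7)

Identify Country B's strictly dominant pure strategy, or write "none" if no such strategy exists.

Opt1 fails to dominate Opt2 at North (5=5).
Opt2 fails to dominate Opt1 at North (5=5).
Opt3 fails to dominate Opt1 at North (2<5).
Opt4 fails to dominate Opt1 at North (5=5).
No single strategy dominates all the others.

none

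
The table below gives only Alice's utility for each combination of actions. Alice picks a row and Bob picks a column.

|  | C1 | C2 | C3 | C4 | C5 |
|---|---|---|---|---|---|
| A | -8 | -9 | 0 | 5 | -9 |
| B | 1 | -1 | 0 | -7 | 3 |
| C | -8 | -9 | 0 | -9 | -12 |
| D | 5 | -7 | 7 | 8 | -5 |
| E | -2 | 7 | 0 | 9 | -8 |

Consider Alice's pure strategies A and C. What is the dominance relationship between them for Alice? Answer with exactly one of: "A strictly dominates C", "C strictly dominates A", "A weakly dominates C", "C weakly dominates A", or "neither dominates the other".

A weakly dominates C

A's payoffs vs C's, by Bob's action — C1: -8=-8, C2: -9=-9, C3: 0=0, C4: 5>-9, C5: -9>-12.
A is at least as good everywhere and strictly better somewhere (tied only at C1, C2, C3), so A weakly but not strictly dominates C.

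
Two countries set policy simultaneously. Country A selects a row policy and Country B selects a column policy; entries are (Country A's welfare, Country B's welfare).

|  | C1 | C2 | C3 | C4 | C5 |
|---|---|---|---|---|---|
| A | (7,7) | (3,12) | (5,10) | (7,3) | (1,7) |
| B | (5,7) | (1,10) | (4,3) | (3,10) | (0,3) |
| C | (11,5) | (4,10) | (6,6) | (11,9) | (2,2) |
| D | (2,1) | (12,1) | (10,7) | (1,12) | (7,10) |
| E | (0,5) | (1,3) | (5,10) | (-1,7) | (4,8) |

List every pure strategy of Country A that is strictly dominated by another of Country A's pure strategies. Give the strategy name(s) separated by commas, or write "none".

A, B, E

A: dominated, since C does at least as well everywhere (C1: 11>7, C2: 4>3, C3: 6>5, C4: 11>7, C5: 2>1).
B: dominated, since A does at least as well everywhere (C1: 7>5, C2: 3>1, C3: 5>4, C4: 7>3, C5: 1>0).
Nothing dominates C: A at C1 (11>7); B at C1 (11>5); D at C1 (11>2); E at C1 (11>0).
D is not dominated — it holds its own against A at C2 (12>3); B at C2 (12>1); C at C2 (12>4); E at C1 (2>0).
D strictly dominates E — C1: 2>0, C2: 12>1, C3: 10>5, C4: 1>-1, C5: 7>4.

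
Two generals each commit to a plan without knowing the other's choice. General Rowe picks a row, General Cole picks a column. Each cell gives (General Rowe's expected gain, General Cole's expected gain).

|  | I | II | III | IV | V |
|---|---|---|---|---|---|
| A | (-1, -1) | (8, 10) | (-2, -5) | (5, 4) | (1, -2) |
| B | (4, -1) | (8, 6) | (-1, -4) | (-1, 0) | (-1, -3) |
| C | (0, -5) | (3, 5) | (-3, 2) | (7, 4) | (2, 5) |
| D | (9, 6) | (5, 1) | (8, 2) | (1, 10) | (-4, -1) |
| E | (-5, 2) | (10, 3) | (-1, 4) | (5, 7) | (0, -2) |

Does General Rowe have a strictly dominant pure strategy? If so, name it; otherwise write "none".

A fails to dominate B at I (-1<4).
B fails to dominate A at II (8=8).
C fails to dominate A at II (3<8).
D fails to dominate A at II (5<8).
E fails to dominate A at I (-5<-1).
No single strategy dominates all the others.

none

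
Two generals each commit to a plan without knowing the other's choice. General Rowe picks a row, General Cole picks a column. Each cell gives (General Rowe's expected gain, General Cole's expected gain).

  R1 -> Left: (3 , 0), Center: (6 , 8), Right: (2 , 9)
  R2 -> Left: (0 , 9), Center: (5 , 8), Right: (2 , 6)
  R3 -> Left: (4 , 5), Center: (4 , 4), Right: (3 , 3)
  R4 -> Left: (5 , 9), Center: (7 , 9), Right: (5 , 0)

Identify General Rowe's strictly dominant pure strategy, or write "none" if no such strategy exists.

R4 vs R1: Left: 5>3, Center: 7>6, Right: 5>2.
R4 vs R2: Left: 5>0, Center: 7>5, Right: 5>2.
R4 vs R3: Left: 5>4, Center: 7>4, Right: 5>3.
R4 strictly beats every other strategy against every opponent action, so it is strictly dominant.

R4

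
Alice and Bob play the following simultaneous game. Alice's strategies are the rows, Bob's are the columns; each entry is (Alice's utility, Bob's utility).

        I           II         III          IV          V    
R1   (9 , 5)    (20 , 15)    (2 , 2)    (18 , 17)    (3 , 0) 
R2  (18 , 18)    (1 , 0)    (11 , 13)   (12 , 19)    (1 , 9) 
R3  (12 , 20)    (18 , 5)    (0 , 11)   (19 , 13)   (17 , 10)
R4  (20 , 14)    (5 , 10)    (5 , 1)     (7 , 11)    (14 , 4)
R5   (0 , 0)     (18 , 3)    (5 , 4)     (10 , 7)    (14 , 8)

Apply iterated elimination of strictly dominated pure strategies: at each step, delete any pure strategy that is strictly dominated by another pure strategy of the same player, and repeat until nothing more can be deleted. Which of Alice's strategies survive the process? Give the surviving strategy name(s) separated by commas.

For Bob, IV strictly dominates II on the remaining rows (R1: 17>15, R2: 19>0, R3: 13>5, R4: 11>10, R5: 7>3); eliminate II.
Column III is eliminated: IV beats it against every remaining row (R1: 17>2, R2: 19>13, R3: 13>11, R4: 11>1, R5: 7>4).
For Alice, R3 strictly dominates R1 on the remaining columns (I: 12>9, IV: 19>18, V: 17>3); eliminate R1.
Row R5 is eliminated: R3 beats it against every remaining column (I: 12>0, IV: 19>10, V: 17>14).
Bob's strategy V is strictly dominated by I (R2: 18>9, R3: 20>10, R4: 14>4) and is removed.
Among the remaining strategies, none is strictly dominated by another pure strategy of the same player, so the elimination stops.
Surviving strategies — Alice: {R2, R3, R4}; Bob: {I, IV}.

R2, R3, R4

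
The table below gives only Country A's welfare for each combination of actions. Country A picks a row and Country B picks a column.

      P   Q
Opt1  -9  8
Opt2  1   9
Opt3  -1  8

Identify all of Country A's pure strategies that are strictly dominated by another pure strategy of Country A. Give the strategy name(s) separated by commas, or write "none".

Opt2 strictly dominates Opt1 — P: 1>-9, Q: 9>8.
Nothing dominates Opt2: Opt1 at P (1>-9); Opt3 at P (1>-1).
Opt3: dominated, since Opt2 does at least as well everywhere (P: 1>-1, Q: 9>8).

Opt1, Opt3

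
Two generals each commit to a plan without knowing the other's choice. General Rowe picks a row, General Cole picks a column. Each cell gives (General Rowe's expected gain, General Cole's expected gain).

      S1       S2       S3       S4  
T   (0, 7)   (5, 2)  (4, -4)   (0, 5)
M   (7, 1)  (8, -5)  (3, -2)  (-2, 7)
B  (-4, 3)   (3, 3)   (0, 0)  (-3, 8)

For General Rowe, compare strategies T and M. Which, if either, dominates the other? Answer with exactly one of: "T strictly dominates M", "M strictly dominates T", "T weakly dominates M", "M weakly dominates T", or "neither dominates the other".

neither dominates the other

Compare T to M across each opponent action: S1: 0<7, S2: 5<8, S3: 4>3, S4: 0>-2.
T does better at S3, S4 but worse at S1, S2; neither strategy dominates the other.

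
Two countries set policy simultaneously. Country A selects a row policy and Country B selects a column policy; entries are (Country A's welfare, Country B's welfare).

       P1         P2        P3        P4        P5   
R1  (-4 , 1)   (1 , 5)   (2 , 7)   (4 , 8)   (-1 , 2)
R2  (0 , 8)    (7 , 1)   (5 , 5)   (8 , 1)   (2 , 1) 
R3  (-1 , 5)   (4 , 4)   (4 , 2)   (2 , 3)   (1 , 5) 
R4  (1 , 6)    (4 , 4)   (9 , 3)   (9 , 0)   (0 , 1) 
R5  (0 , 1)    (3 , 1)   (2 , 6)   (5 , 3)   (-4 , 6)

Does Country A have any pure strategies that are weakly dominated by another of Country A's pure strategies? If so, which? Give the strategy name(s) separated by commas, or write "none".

R1, R3, R5

R1 is weakly dominated by R2 (P1: 0>-4, P2: 7>1, P3: 5>2, P4: 8>4, P5: 2>-1).
Nothing dominates R2: R1 at P1 (0>-4); R3 at P1 (0>-1); R4 at P2 (7>4); R5 at P2 (7>3).
R3: dominated, since R2 does at least as well everywhere (P1: 0>-1, P2: 7>4, P3: 5>4, P4: 8>2, P5: 2>1).
R4: no other strategy beats it everywhere (R1 at P1 (1>-4); R2 at P1 (1>0); R3 at P1 (1>-1); R5 at P1 (1>0)).
R2 weakly dominates R5 — P1: 0=0, P2: 7>3, P3: 5>2, P4: 8>5, P5: 2>-4.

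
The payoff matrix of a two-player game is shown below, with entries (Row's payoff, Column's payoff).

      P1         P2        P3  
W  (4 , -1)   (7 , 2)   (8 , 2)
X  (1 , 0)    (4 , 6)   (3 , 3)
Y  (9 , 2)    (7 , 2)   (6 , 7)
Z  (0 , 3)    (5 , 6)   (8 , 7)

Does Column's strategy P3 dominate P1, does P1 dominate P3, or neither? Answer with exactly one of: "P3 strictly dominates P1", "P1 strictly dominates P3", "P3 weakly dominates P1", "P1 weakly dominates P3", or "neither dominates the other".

P3's payoffs vs P1's, by Row's action — W: 2>-1, X: 3>0, Y: 7>2, Z: 7>3.
Every comparison favours P3, so P3 strictly dominates P1.

P3 strictly dominates P1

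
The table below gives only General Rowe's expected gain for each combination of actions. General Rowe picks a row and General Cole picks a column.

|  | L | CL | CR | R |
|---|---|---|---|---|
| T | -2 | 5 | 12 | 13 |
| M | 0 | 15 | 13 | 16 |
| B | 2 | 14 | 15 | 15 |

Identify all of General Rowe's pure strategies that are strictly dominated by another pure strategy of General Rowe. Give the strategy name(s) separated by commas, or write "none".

T is strictly dominated by M (L: 0>-2, CL: 15>5, CR: 13>12, R: 16>13).
Nothing dominates M: T at L (0>-2); B at CL (15>14).
Nothing dominates B: T at L (2>-2); M at L (2>0).

T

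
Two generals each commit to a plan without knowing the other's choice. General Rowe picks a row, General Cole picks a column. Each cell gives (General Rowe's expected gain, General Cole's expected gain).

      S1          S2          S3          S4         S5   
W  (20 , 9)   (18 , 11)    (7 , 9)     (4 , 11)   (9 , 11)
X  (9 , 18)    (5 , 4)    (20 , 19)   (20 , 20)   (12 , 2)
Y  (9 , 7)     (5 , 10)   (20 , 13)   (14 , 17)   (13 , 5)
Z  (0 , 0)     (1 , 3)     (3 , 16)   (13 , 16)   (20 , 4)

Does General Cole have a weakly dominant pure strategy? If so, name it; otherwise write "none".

S4

S4 vs S1: W: 11>9, X: 20>18, Y: 17>7, Z: 16>0.
S4 vs S2: W: 11=11, X: 20>4, Y: 17>10, Z: 16>3.
S4 vs S3: W: 11>9, X: 20>19, Y: 17>13, Z: 16=16.
S4 vs S5: W: 11=11, X: 20>2, Y: 17>5, Z: 16>4.
S4 is at least as good as every other strategy against every opponent action, so it is weakly dominant.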